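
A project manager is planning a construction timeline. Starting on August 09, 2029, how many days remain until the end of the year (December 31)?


Start: August 09, 2029
End: December 31, 2029
Days left in August: 22
September: 30
October: 31
November: 30
December: 31
Sum of remaining months: 122
Total: 22 + 122 = 144

144


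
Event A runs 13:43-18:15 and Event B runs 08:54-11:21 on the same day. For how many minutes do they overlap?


Interval A: [823, 1095] minutes from midnight
Interval B: [534, 681] minutes from midnight
Overlap start = max(823, 534) = 823
Overlap end = min(1095, 681) = 681
End <= start, so the intervals do not overlap: 0 minutes

0


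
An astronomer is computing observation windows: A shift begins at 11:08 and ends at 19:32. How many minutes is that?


Start time: 11:08 = 668 minutes from midnight
End time: 19:32 = 1172 minutes from midnight
Difference: 1172 - 668 = 504 minutes
That is 8 hours and 24 minutes

504


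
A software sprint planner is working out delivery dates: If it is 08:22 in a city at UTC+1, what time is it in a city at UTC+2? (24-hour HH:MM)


Local time: 08:22 at UTC+1 (offset 1h)
Target zone: UTC+2 (offset 2h)
Difference: 2 - (1) = 1 hours
Calculation: 8 + (1) = 9
Result: 09:22

09:22


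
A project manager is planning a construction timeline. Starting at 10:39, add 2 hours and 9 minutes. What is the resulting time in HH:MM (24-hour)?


Start time: 10:39
Adding: 2 hours 9 minutes
Minutes: 39 + 9 = 48
Hours: 10 + 2 + 0 = 12
Result: 12:48

12:48


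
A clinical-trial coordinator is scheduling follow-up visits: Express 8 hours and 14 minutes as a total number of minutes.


Hours: 8
Extra minutes: 14
Minutes per hour: 60
Hours to minutes: 8 x 60 = 480
Total: 480 + 14 = 494

494


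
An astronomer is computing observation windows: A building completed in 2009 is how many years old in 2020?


Birth year: 2009
Current year: 2020
Age = current year - birth year
Age = 2020 - 2009 = 11

11


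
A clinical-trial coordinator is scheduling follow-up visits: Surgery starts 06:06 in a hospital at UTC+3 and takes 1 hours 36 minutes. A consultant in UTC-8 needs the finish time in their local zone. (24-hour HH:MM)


Start: 06:06 in UTC+3
Step 1 - add duration:
  minutes: 6 + 36 = 42
  hours: 6 + 1 + 0 = 7
  end in UTC+3: 07:42
Step 2 - convert UTC+3 -> UTC-8:
  offset difference: -8 - (3) = -11 hours
  7 + (-11) = -4 -> mod 24 = 20
Result: 20:42 in UTC-8

20:42


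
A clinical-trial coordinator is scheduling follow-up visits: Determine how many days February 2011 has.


Month: February
Year: 2011
2011 is not a leap year
February has 28 days
Total: 28 days

28


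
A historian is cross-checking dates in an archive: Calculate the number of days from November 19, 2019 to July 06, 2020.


Start date: 2019-11-19
End date: 2020-07-06
Nov 2019: +12 days
Dec 2019: +31 days
Jan 2020: +31 days
... (6 more months)
Total: 230 days

230


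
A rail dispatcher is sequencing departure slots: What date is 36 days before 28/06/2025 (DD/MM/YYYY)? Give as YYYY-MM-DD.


Start: 2025-06-28
Subtracting 36 days
Days already passed in June: 28
After going back through June: 8 more days to subtract
May 2025 has 31 days, need 8
Result: 2025-05-23

2025-05-23


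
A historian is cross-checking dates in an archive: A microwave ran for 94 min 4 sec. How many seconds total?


Minutes: 94
Extra seconds: 4
Seconds per minute: 60
Minutes to seconds: 94 x 60 = 5640
Total: 5640 + 4 = 5644

5644


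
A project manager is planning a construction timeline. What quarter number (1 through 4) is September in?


Month: September (month 9)
Q1: January-March (months 1-3)
Q2: April-June (months 4-6)
Q3: July-September (months 7-9)
Q4: October-December (months 10-12)
Month 9 falls in Q3

3


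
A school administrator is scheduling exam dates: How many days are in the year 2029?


Year: 2029
Check leap year rules:
Divisible by 4? No
2029 is not a leap year
Days: 365

365


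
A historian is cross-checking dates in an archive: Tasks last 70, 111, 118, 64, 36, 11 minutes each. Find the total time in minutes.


Durations: 70, 111, 118, 64, 36, 11
Running sum: 70
+ 111 = 181
+ 118 = 299
+ 64 = 363
+ 36 = 399
+ 11 = 410
Total duration: 410 minutes
That is 6 hours and 50 minutes

410


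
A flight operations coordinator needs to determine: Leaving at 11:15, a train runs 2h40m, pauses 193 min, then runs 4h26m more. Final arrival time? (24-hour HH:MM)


Depart: 11:15
Leg 1: +160 min -> 13:55
Layover: +193 min -> 17:08
Leg 2: +266 min -> 21:34
Total travel: 619 minutes = 10h 19m
Arrival: 21:34

21:34


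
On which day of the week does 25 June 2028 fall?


Date: 2028-06-25
January 1, 2028 is a Saturday
Day of year: 177
Offset from Jan 1: 176 days
176 mod 7 = 1
Result: Sunday

Sunday


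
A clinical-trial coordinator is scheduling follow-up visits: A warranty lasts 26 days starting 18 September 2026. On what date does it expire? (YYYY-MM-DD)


Start: 2026-09-18
Adding 26 days
Days remaining in September: 12
After September: 14 days still to add
October 2026 has 31 days, need 14
Result: 2026-10-14

2026-10-14


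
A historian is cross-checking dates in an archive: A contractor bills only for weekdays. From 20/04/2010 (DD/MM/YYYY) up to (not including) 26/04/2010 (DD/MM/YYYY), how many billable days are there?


Start: 2010-04-20 (Tuesday)
End (exclusive): 2010-04-26 (Monday)
Total calendar days: 6
Full weeks: 6 // 7 = 0 -> 0 weekdays
Remaining 6 days starting on Tuesday:
  Tue(w), Wed(w), Thu(w), Fri(w), Sat(-), Sun(-) -> 4 weekdays
Total business days: 0 + 4 = 4

4


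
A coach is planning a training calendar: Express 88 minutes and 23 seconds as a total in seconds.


Minutes: 88
Seconds: 23
Convert minutes to seconds: 88 x 60 = 5280
Add remaining seconds: 5280 + 23 = 5303

5303


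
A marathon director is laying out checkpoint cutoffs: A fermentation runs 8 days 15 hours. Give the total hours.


Days: 8
Extra hours: 15
Hours per day: 24
Days to hours: 8 x 24 = 192
Total: 192 + 15 = 207

207


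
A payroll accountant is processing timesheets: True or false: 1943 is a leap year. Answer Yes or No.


Year: 1943
Divisible by 4? 1943 / 4 = 485.75 -> No
Not divisible by 4, so NOT a leap year

No


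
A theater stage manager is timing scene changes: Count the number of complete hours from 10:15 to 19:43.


Start: 10:15
End: 19:43
Hour difference: 19 - 10 = 9 hours
Minute difference: 43 - 15 = 28 minutes
Total minutes: 568
Complete hours: 568 / 60 = 9 (remainder 28)

9


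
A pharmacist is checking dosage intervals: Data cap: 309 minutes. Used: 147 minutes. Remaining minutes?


Total budget: 309 minutes
Time used: 147 minutes
Remaining: 309 - 147 = 162 minutes
Percent used: 47.6%
Percent remaining: 52.4%

162


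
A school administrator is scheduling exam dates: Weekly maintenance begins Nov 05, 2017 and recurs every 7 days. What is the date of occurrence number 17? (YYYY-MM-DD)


First occurrence: 2017-11-05 (occurrence 1)
Each occurrence is 7 days after the previous.
Occurrence 17 is 16 weeks after the first.
16 weeks = 112 days
2017-11-05 + 112 days = 2018-02-25

2018-02-25


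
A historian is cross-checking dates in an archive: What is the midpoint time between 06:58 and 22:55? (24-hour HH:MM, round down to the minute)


Start time: 06:58 = 418 minutes from midnight
End time: 22:55 = 1375 minutes from midnight
Sum: 418 + 1375 = 1793
Midpoint: 1793 / 2 = 896 minutes
Convert: 896 / 60 = 14 hours, 56 minutes
Result: 14:56

14:56


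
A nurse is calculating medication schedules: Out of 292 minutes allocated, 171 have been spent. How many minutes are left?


Total budget: 292 minutes
Time used: 171 minutes
Remaining: 292 - 171 = 121 minutes
Percent used: 58.6%
Percent remaining: 41.4%

121


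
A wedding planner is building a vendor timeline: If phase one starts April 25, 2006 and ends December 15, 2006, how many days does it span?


Start date: 2006-04-25
End date: 2006-12-15
Apr 2006: +6 days
May 2006: +31 days
Jun 2006: +30 days
... (6 more months)
Total: 234 days

234


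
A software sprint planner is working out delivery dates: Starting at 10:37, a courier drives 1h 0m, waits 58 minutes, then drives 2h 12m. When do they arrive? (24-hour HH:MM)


Depart: 10:37
Leg 1: +60 min -> 11:37
Layover: +58 min -> 12:35
Leg 2: +132 min -> 14:47
Total travel: 250 minutes = 4h 10m
Arrival: 14:47

14:47


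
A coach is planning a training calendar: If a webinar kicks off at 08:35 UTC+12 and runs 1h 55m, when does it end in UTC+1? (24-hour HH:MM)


Start: 08:35 in UTC+12
Step 1 - add duration:
  minutes: 35 + 55 = 90 (carry 1h)
  hours: 8 + 1 + 1 = 10
  end in UTC+12: 10:30
Step 2 - convert UTC+12 -> UTC+1:
  offset difference: 1 - (12) = -11 hours
  10 + (-11) = -1 -> mod 24 = 23
Result: 23:30 in UTC+1

23:30


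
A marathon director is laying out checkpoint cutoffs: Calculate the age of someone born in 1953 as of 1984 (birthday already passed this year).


Birth year: 1953
Current year: 1984
Age = current year - birth year
Age = 1984 - 1953 = 31

31


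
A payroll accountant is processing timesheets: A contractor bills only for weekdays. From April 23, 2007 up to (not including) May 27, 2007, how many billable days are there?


Start: 2007-04-23 (Monday)
End (exclusive): 2007-05-27 (Sunday)
Total calendar days: 34
Full weeks: 34 // 7 = 4 -> 20 weekdays
Remaining 6 days starting on Monday:
  Mon(w), Tue(w), Wed(w), Thu(w), Fri(w), Sat(-) -> 5 weekdays
Total business days: 20 + 5 = 25

25


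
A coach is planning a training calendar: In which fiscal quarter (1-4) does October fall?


Month: October (month 10)
Q1: January-March (months 1-3)
Q2: April-June (months 4-6)
Q3: July-September (months 7-9)
Q4: October-December (months 10-12)
Month 10 falls in Q4

4


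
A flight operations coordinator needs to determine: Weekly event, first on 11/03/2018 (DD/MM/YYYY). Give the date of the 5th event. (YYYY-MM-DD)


First occurrence: 2018-03-11 (occurrence 1)
Each occurrence is 7 days after the previous.
Occurrence 5 is 4 weeks after the first.
4 weeks = 28 days
2018-03-11 + 28 days = 2018-04-08

2018-04-08


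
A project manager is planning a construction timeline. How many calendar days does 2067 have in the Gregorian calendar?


Year: 2067
Check leap year rules:
Divisible by 4? No
2067 is not a leap year
Days: 365

365


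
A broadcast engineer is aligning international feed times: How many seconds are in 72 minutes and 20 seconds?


Minutes: 72
Extra seconds: 20
Seconds per minute: 60
Minutes to seconds: 72 x 60 = 4320
Total: 4320 + 20 = 4340

4340


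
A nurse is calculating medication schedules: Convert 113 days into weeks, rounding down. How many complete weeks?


Total days: 113
Days per week: 7
Division: 113 / 7 = 16 remainder 1
Complete weeks: 16
Remaining days: 1

16


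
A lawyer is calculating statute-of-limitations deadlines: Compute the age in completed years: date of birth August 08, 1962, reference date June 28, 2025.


Birth: 1962-08-08
Reference: 2025-06-28
Year difference: 2025 - 1962 = 63
Has birthday (08-08) occurred by 06-28? No
Birthday not yet reached this year -> subtract 1
Age in full years: 62

62


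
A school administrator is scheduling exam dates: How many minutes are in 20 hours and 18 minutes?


Hours: 20
Minutes: 18
Convert hours to minutes: 20 x 60 = 1200
Add remaining minutes: 1200 + 18 = 1218

1218


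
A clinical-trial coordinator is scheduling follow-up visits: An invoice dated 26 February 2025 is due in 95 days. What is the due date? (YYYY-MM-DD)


Start: 2025-02-26
Adding 95 days
Days remaining in February: 2
After February: 93 days still to add
March 2025: 31 days, 62 remaining
April 2025: 30 days, 32 remaining
May 2025: 31 days, 1 remaining
June 2025 has 30 days, need 1
Result: 2025-06-01

2025-06-01


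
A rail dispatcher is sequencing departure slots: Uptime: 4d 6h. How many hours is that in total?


Days: 4
Extra hours: 6
Hours per day: 24
Days to hours: 4 x 24 = 96
Total: 96 + 6 = 102

102


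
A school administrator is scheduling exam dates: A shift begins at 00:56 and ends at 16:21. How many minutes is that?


Start time: 00:56 = 56 minutes from midnight
End time: 16:21 = 981 minutes from midnight
Difference: 981 - 56 = 925 minutes
That is 15 hours and 25 minutes

925


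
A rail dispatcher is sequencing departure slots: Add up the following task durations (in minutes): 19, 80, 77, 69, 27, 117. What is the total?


Durations: 19, 80, 77, 69, 27, 117
Running sum: 19
+ 80 = 99
+ 77 = 176
+ 69 = 245
+ 27 = 272
+ 117 = 389
Total duration: 389 minutes
That is 6 hours and 29 minutes

389


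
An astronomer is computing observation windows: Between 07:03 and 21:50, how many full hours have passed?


Start: 07:03
End: 21:50
Hour difference: 21 - 7 = 14 hours
Minute difference: 50 - 3 = 47 minutes
Total minutes: 887
Complete hours: 887 / 60 = 14 (remainder 47)

14


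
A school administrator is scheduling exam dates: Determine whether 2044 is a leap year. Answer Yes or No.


Year: 2044
Divisible by 4? 2044 / 4 = 511.0 -> Yes
Divisible by 100? 2044 / 100 = 20.44 -> No
Divisible by 4 but not 100, so it IS a leap year

Yes


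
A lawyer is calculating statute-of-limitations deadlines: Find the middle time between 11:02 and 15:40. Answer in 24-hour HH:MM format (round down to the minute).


Start time: 11:02 = 662 minutes from midnight
End time: 15:40 = 940 minutes from midnight
Sum: 662 + 940 = 1602
Midpoint: 1602 / 2 = 801 minutes
Convert: 801 / 60 = 13 hours, 21 minutes
Result: 13:21

13:21


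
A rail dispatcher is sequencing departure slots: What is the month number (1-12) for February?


Calendar month order:
1. January
2. February <--
3. March
February is month number 2

2


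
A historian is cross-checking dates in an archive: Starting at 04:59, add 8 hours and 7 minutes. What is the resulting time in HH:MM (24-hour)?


Start time: 04:59
Adding: 8 hours 7 minutes
Minutes: 59 + 7 = 66
Minute overflow: 66 >= 60, so carry 1 hour, minutes = 6
Hours: 4 + 8 + 1 = 13
Result: 13:06

13:06


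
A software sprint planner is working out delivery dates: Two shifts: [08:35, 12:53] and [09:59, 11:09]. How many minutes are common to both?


Interval A: [515, 773] minutes from midnight
Interval B: [599, 669] minutes from midnight
Overlap start = max(515, 599) = 599
Overlap end = min(773, 669) = 669
Overlap = 669 - 599 = 70 minutes

70


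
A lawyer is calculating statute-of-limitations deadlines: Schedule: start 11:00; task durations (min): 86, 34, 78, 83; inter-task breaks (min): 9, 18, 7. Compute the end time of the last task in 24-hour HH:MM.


Start: 11:00 = 660 min from midnight
  after task 1 (86 min): 12:26
  after break (9 min): 12:35
  after task 2 (34 min): 13:09
  after break (18 min): 13:27
  after task 3 (78 min): 14:45
  after break (7 min): 14:52
  after task 4 (83 min): 16:15
Total elapsed: 315 minutes
End time: 16:15

16:15


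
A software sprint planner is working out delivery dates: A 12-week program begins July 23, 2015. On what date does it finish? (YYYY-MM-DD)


Start: 2015-07-23
Weeks to add: 12
Convert to days: 12 x 7 = 84 days
Add 84 days to 2015-07-23
Result: 2015-10-15

2015-10-15


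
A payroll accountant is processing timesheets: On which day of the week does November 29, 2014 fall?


Date: 2014-11-29
January 1, 2014 is a Wednesday
Day of year: 333
Offset from Jan 1: 332 days
332 mod 7 = 3
Result: Saturday

Saturday


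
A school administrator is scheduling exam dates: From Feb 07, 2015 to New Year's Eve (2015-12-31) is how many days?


Start: February 07, 2015
End: December 31, 2015
Days left in February: 21
March: 31
April: 30
May: 31
June: 30
... plus remaining months
Sum of remaining months: 306
Total: 21 + 306 = 327

327


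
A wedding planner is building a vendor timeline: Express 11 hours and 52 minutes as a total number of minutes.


Hours: 11
Extra minutes: 52
Minutes per hour: 60
Hours to minutes: 11 x 60 = 660
Total: 660 + 52 = 712

712


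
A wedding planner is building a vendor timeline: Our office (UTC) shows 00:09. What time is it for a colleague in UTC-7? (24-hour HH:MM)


Local time: 00:09 at UTC (offset 0h)
Target zone: UTC-7 (offset -7h)
Difference: -7 - (0) = -7 hours
Calculation: 0 + (-7) = -7
Wraparound: (-7) mod 24 = 17
Result: 17:09

17:09


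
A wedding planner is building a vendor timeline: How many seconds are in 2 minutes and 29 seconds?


Minutes: 2
Seconds: 29
Convert minutes to seconds: 2 x 60 = 120
Add remaining seconds: 120 + 29 = 149

149


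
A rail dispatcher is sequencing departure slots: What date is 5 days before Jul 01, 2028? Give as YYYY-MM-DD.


Start: 2028-07-01
Subtracting 5 days
Days already passed in July: 1
After going back through July: 4 more days to subtract
June 2028 has 30 days, need 4
Result: 2028-06-26

2028-06-26


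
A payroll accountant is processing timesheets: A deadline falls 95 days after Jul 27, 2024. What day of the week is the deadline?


Start: 2024-07-27 (Saturday)
Step 1 - find target date: add 95 days
  2024-07-27 + 95 days = 2024-10-30
Step 2 - day of week:
  95 mod 7 = 4
  Saturday + 4 days -> Wednesday
Result: Wednesday (2024-10-30)

Wednesday


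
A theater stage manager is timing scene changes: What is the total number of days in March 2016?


Month: March
Year: 2016
March is a 31-day month
Total: 31 days

31


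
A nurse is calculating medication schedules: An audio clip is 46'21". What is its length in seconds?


Minutes: 46
Seconds: 21
Convert minutes to seconds: 46 x 60 = 2760
Add remaining seconds: 2760 + 21 = 2781

2781


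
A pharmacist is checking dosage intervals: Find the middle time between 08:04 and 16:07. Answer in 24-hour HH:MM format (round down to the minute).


Start time: 08:04 = 484 minutes from midnight
End time: 16:07 = 967 minutes from midnight
Sum: 484 + 967 = 1451
Midpoint: 1451 / 2 = 725 minutes
Convert: 725 / 60 = 12 hours, 5 minutes
Result: 12:05

12:05


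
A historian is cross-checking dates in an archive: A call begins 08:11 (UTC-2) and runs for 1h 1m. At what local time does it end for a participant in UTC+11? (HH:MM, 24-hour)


Start: 08:11 in UTC-2
Step 1 - add duration:
  minutes: 11 + 1 = 12
  hours: 8 + 1 + 0 = 9
  end in UTC-2: 09:12
Step 2 - convert UTC-2 -> UTC+11:
  offset difference: 11 - (-2) = 13 hours
  9 + (13) = 22 -> mod 24 = 22
Result: 22:12 in UTC+11

22:12


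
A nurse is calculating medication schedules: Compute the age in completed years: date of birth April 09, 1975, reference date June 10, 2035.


Birth: 1975-04-09
Reference: 2035-06-10
Year difference: 2035 - 1975 = 60
Has birthday (04-09) occurred by 06-10? Yes
Age in full years: 60

60


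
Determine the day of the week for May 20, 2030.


Date: 2030-05-20
January 1, 2030 is a Tuesday
Day of year: 140
Offset from Jan 1: 139 days
139 mod 7 = 6
Result: Monday

Monday


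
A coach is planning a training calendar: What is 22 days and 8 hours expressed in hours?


Days: 22
Extra hours: 8
Hours per day: 24
Days to hours: 22 x 24 = 528
Total: 528 + 8 = 536

536


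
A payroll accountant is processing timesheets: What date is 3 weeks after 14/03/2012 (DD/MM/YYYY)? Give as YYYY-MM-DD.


Start: 2012-03-14
Weeks to add: 3
Convert to days: 3 x 7 = 21 days
Add 21 days to 2012-03-14
Result: 2012-04-04

2012-04-04


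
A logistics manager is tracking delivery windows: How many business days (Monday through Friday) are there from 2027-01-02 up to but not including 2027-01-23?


Start: 2027-01-02 (Saturday)
End (exclusive): 2027-01-23 (Saturday)
Total calendar days: 21
Full weeks: 21 // 7 = 3 -> 15 weekdays
Remaining 0 days starting on Saturday:
Total business days: 15 + 0 = 15

15


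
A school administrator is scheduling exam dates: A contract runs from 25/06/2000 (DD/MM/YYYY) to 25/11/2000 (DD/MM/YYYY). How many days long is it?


Start date: 2000-06-25
End date: 2000-11-25
Jun 2000: +6 days
Jul 2000: +31 days
Aug 2000: +31 days
... (3 more months)
Total: 153 days

153


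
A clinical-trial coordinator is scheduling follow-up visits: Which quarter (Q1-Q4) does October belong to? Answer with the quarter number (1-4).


Month: October (month 10)
Q1: January-March (months 1-3)
Q2: April-June (months 4-6)
Q3: July-September (months 7-9)
Q4: October-December (months 10-12)
Month 10 falls in Q4

4


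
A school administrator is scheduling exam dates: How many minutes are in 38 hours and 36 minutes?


Hours: 38
Minutes: 36
Convert hours to minutes: 38 x 60 = 2280
Add remaining minutes: 2280 + 36 = 2316

2316


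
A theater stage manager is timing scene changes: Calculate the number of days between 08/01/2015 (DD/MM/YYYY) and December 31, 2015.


Start: January 08, 2015
End: December 31, 2015
Days left in January: 23
February: 28
March: 31
April: 30
May: 31
... plus remaining months
Sum of remaining months: 334
Total: 23 + 334 = 357

357


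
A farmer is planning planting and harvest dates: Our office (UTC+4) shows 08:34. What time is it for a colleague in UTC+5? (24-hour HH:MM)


Local time: 08:34 at UTC+4 (offset 4h)
Target zone: UTC+5 (offset 5h)
Difference: 5 - (4) = 1 hours
Calculation: 8 + (1) = 9
Result: 09:34

09:34


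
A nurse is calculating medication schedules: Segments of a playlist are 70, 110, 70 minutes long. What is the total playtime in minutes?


Durations: 70, 110, 70
Running sum: 70
+ 110 = 180
+ 70 = 250
Total duration: 250 minutes
That is 4 hours and 10 minutes

250


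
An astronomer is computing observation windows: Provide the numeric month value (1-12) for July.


Calendar month order:
6. June
7. July <--
8. August
July is month number 7

7


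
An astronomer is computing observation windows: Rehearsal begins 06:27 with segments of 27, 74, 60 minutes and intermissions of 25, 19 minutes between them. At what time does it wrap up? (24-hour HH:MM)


Start: 06:27 = 387 min from midnight
  after task 1 (27 min): 06:54
  after break (25 min): 07:19
  after task 2 (74 min): 08:33
  after break (19 min): 08:52
  after task 3 (60 min): 09:52
Total elapsed: 205 minutes
End time: 09:52

09:52


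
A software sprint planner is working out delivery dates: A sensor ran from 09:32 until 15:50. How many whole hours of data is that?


Start: 09:32
End: 15:50
Hour difference: 15 - 9 = 6 hours
Minute difference: 50 - 32 = 18 minutes
Total minutes: 378
Complete hours: 378 / 60 = 6 (remainder 18)

6


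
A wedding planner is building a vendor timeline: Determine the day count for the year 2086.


Year: 2086
Check leap year rules:
Divisible by 4? No
2086 is not a leap year
Days: 365

365


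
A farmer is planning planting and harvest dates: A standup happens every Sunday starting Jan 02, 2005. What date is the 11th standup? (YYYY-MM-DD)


First occurrence: 2005-01-02 (occurrence 1)
Each occurrence is 7 days after the previous.
Occurrence 11 is 10 weeks after the first.
10 weeks = 70 days
2005-01-02 + 70 days = 2005-03-13

2005-03-13


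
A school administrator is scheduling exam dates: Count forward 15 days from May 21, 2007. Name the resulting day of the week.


Start: 2007-05-21 (Monday)
Step 1 - find target date: add 15 days
  2007-05-21 + 15 days = 2007-06-05
Step 2 - day of week:
  15 mod 7 = 1
  Monday + 1 days -> Tuesday
Result: Tuesday (2007-06-05)

Tuesday


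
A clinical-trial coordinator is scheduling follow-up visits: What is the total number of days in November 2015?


Month: November
Year: 2015
November is a 30-day month
Total: 30 days

30


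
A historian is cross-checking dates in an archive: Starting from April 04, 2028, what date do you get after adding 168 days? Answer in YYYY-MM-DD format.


Start: 2028-04-04
Adding 168 days
Days remaining in April: 26
After April: 142 days still to add
May 2028: 31 days, 111 remaining
June 2028: 30 days, 81 remaining
July 2028: 31 days, 50 remaining
August 2028: 31 days, 19 remaining
Result: 2028-09-19

2028-09-19


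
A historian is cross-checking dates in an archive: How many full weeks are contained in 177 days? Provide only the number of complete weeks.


Total days: 177
Days per week: 7
Division: 177 / 7 = 25 remainder 2
Complete weeks: 25
Remaining days: 2

25


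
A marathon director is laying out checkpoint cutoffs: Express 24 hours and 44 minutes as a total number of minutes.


Hours: 24
Extra minutes: 44
Minutes per hour: 60
Hours to minutes: 24 x 60 = 1440
Total: 1440 + 44 = 1484

1484


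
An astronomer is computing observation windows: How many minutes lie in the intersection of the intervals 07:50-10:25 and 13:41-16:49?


Interval A: [470, 625] minutes from midnight
Interval B: [821, 1009] minutes from midnight
Overlap start = max(470, 821) = 821
Overlap end = min(625, 1009) = 625
End <= start, so the intervals do not overlap: 0 minutes

0


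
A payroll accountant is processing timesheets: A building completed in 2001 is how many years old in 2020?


Birth year: 2001
Current year: 2020
Age = current year - birth year
Age = 2020 - 2001 = 19

19


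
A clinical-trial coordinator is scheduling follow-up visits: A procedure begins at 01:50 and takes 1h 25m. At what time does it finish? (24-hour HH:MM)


Start time: 01:50
Adding: 1 hours 25 minutes
Minutes: 50 + 25 = 75
Minute overflow: 75 >= 60, so carry 1 hour, minutes = 15
Hours: 1 + 1 + 1 = 3
Result: 03:15

03:15


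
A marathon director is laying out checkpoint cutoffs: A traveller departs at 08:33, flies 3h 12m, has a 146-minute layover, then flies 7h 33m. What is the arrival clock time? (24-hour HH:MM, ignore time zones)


Depart: 08:33
Leg 1: +192 min -> 11:45
Layover: +146 min -> 14:11
Leg 2: +453 min -> 21:44
Total travel: 791 minutes = 13h 11m
Arrival: 21:44

21:44


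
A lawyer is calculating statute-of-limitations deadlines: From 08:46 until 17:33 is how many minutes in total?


Start time: 08:46 = 526 minutes from midnight
End time: 17:33 = 1053 minutes from midnight
Difference: 1053 - 526 = 527 minutes
That is 8 hours and 47 minutes

527


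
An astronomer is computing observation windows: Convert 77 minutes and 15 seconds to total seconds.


Minutes: 77
Extra seconds: 15
Seconds per minute: 60
Minutes to seconds: 77 x 60 = 4620
Total: 4620 + 15 = 4635

4635


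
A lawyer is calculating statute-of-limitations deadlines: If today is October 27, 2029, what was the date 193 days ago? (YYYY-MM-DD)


Start: 2029-10-27
Subtracting 193 days
Days already passed in October: 27
After going back through October: 166 more days to subtract
September 2029: 30 days, 136 remaining
August 2029: 31 days, 105 remaining
July 2029: 31 days, 74 remaining
June 2029: 30 days, 44 remaining
Result: 2029-04-17

2029-04-17


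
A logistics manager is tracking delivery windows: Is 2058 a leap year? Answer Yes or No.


Year: 2058
Divisible by 4? 2058 / 4 = 514.5 -> No
Not divisible by 4, so NOT a leap year

No


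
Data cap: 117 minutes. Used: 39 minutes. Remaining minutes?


Total budget: 117 minutes
Time used: 39 minutes
Remaining: 117 - 39 = 78 minutes
Percent used: 33.3%
Percent remaining: 66.7%

78


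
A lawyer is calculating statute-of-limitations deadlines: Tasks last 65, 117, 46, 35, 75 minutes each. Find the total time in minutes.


Durations: 65, 117, 46, 35, 75
Running sum: 65
+ 117 = 182
+ 46 = 228
+ 35 = 263
+ 75 = 338
Total duration: 338 minutes
That is 5 hours and 38 minutes

338


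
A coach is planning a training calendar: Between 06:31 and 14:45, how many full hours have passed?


Start: 06:31
End: 14:45
Hour difference: 14 - 6 = 8 hours
Minute difference: 45 - 31 = 14 minutes
Total minutes: 494
Complete hours: 494 / 60 = 8 (remainder 14)

8


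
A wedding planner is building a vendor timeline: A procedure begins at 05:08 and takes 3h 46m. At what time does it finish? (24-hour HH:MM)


Start time: 05:08
Adding: 3 hours 46 minutes
Minutes: 8 + 46 = 54
Hours: 5 + 3 + 0 = 8
Result: 08:54

08:54


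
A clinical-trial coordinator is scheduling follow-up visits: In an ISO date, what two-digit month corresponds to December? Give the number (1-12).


Calendar month order:
11. November
12. December <--
December is month number 12

12


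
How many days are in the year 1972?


Year: 1972
Check leap year rules:
Divisible by 4? Yes
Divisible by 100? No
1972 is a leap year
Days: 366

366


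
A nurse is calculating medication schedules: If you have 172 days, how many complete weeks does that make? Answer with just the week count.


Total days: 172
Days per week: 7
Division: 172 / 7 = 24 remainder 4
Complete weeks: 24
Remaining days: 4

24


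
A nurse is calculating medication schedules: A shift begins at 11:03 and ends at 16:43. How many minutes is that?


Start time: 11:03 = 663 minutes from midnight
End time: 16:43 = 1003 minutes from midnight
Difference: 1003 - 663 = 340 minutes
That is 5 hours and 40 minutes

340


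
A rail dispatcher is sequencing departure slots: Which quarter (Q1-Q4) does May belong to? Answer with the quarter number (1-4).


Month: May (month 5)
Q1: January-March (months 1-3)
Q2: April-June (months 4-6)
Q3: July-September (months 7-9)
Q4: October-December (months 10-12)
Month 5 falls in Q2

2


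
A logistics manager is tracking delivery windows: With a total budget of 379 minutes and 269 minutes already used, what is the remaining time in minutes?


Total budget: 379 minutes
Time used: 269 minutes
Remaining: 379 - 269 = 110 minutes
Percent used: 71.0%
Percent remaining: 29.0%

110


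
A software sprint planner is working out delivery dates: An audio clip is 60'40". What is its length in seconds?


Minutes: 60
Seconds: 40
Convert minutes to seconds: 60 x 60 = 3600
Add remaining seconds: 3600 + 40 = 3640

3640


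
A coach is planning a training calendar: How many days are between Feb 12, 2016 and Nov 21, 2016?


Start date: 2016-02-12
End date: 2016-11-21
Feb 2016: +18 days
Mar 2016: +31 days
Apr 2016: +30 days
... (7 more months)
Total: 283 days

283


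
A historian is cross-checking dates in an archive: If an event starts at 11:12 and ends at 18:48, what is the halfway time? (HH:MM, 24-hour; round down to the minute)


Start time: 11:12 = 672 minutes from midnight
End time: 18:48 = 1128 minutes from midnight
Sum: 672 + 1128 = 1800
Midpoint: 1800 / 2 = 900 minutes
Convert: 900 / 60 = 15 hours, 0 minutes
Result: 15:00

15:00


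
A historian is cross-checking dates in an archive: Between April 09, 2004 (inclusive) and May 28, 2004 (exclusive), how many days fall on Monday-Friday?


Start: 2004-04-09 (Friday)
End (exclusive): 2004-05-28 (Friday)
Total calendar days: 49
Full weeks: 49 // 7 = 7 -> 35 weekdays
Remaining 0 days starting on Friday:
Total business days: 35 + 0 = 35

35


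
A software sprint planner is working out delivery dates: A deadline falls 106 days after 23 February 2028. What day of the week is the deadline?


Start: 2028-02-23 (Wednesday)
Step 1 - find target date: add 106 days
  2028-02-23 + 106 days = 2028-06-08
Step 2 - day of week:
  106 mod 7 = 1
  Wednesday + 1 days -> Thursday
Result: Thursday (2028-06-08)

Thursday


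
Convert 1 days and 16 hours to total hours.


Days: 1
Extra hours: 16
Hours per day: 24
Days to hours: 1 x 24 = 24
Total: 24 + 16 = 40

40


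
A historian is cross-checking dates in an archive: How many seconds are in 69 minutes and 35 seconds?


Minutes: 69
Extra seconds: 35
Seconds per minute: 60
Minutes to seconds: 69 x 60 = 4140
Total: 4140 + 35 = 4175

4175


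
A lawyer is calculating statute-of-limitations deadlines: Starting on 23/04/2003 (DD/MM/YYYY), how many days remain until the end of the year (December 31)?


Start: April 23, 2003
End: December 31, 2003
Days left in April: 7
May: 31
June: 30
July: 31
August: 31
... plus remaining months
Sum of remaining months: 245
Total: 7 + 245 = 252

252


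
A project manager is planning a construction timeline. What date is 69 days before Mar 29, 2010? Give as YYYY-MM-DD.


Start: 2010-03-29
Subtracting 69 days
Days already passed in March: 29
After going back through March: 40 more days to subtract
February 2010: 28 days, 12 remaining
January 2010 has 31 days, need 12
Result: 2010-01-19

2010-01-19


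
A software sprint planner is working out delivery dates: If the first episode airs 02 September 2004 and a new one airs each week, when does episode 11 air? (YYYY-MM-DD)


First occurrence: 2004-09-02 (occurrence 1)
Each occurrence is 7 days after the previous.
Occurrence 11 is 10 weeks after the first.
10 weeks = 70 days
2004-09-02 + 70 days = 2004-11-11

2004-11-11


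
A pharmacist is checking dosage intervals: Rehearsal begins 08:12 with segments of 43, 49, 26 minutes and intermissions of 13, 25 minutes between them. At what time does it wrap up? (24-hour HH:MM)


Start: 08:12 = 492 min from midnight
  after task 1 (43 min): 08:55
  after break (13 min): 09:08
  after task 2 (49 min): 09:57
  after break (25 min): 10:22
  after task 3 (26 min): 10:48
Total elapsed: 156 minutes
End time: 10:48

10:48


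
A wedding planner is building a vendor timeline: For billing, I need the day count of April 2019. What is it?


Month: April
Year: 2019
April is a 30-day month
Total: 30 days

30


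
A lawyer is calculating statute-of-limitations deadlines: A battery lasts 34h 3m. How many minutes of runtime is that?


Hours: 34
Extra minutes: 3
Minutes per hour: 60
Hours to minutes: 34 x 60 = 2040
Total: 2040 + 3 = 2043

2043


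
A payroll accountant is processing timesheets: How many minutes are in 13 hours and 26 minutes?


Hours: 13
Minutes: 26
Convert hours to minutes: 13 x 60 = 780
Add remaining minutes: 780 + 26 = 806

806


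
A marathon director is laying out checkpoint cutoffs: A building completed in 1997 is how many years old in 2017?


Birth year: 1997
Current year: 2017
Age = current year - birth year
Age = 2017 - 1997 = 20

20


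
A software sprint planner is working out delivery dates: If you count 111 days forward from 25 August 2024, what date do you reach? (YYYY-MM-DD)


Start: 2024-08-25
Adding 111 days
Days remaining in August: 6
After August: 105 days still to add
September 2024: 30 days, 75 remaining
October 2024: 31 days, 44 remaining
November 2024: 30 days, 14 remaining
December 2024 has 31 days, need 14
Result: 2024-12-14

2024-12-14


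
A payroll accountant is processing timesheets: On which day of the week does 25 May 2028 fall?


Date: 2028-05-25
January 1, 2028 is a Saturday
Day of year: 146
Offset from Jan 1: 145 days
145 mod 7 = 5
Result: Thursday

Thursday


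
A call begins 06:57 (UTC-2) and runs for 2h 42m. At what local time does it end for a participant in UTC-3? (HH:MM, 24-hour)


Start: 06:57 in UTC-2
Step 1 - add duration:
  minutes: 57 + 42 = 99 (carry 1h)
  hours: 6 + 2 + 1 = 9
  end in UTC-2: 09:39
Step 2 - convert UTC-2 -> UTC-3:
  offset difference: -3 - (-2) = -1 hours
  9 + (-1) = 8 -> mod 24 = 8
Result: 08:39 in UTC-3

08:39


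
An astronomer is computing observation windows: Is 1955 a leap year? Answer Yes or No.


Year: 1955
Divisible by 4? 1955 / 4 = 488.75 -> No
Not divisible by 4, so NOT a leap year

No


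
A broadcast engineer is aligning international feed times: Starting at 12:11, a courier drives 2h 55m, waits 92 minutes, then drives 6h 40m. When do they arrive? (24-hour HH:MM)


Depart: 12:11
Leg 1: +175 min -> 15:06
Layover: +92 min -> 16:38
Leg 2: +400 min -> 23:18
Total travel: 667 minutes = 11h 7m
Arrival: 23:18

23:18


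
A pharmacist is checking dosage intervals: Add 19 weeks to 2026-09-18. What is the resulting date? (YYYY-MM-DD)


Start: 2026-09-18
Weeks to add: 19
Convert to days: 19 x 7 = 133 days
Add 133 days to 2026-09-18
Result: 2027-01-29

2027-01-29


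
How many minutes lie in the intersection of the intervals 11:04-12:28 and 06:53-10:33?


Interval A: [664, 748] minutes from midnight
Interval B: [413, 633] minutes from midnight
Overlap start = max(664, 413) = 664
Overlap end = min(748, 633) = 633
End <= start, so the intervals do not overlap: 0 minutes

0


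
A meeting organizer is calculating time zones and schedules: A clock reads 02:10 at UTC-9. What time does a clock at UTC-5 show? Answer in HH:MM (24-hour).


Local time: 02:10 at UTC-9 (offset -9h)
Target zone: UTC-5 (offset -5h)
Difference: -5 - (-9) = 4 hours
Calculation: 2 + (4) = 6
Result: 06:10

06:10


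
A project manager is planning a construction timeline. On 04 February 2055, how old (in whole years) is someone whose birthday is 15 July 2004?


Birth: 2004-07-15
Reference: 2055-02-04
Year difference: 2055 - 2004 = 51
Has birthday (07-15) occurred by 02-04? No
Birthday not yet reached this year -> subtract 1
Age in full years: 50

50


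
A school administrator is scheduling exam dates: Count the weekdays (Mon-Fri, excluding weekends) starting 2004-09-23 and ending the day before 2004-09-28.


Start: 2004-09-23 (Thursday)
End (exclusive): 2004-09-28 (Tuesday)
Total calendar days: 5
Full weeks: 5 // 7 = 0 -> 0 weekdays
Remaining 5 days starting on Thursday:
  Thu(w), Fri(w), Sat(-), Sun(-), Mon(w) -> 3 weekdays
Total business days: 0 + 3 = 3

3


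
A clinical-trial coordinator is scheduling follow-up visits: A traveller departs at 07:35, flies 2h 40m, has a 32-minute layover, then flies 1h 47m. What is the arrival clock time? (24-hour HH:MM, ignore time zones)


Depart: 07:35
Leg 1: +160 min -> 10:15
Layover: +32 min -> 10:47
Leg 2: +107 min -> 12:34
Total travel: 299 minutes = 4h 59m
Arrival: 12:34

12:34


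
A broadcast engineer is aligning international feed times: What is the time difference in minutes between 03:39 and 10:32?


Start time: 03:39 = 219 minutes from midnight
End time: 10:32 = 632 minutes from midnight
Difference: 632 - 219 = 413 minutes
That is 6 hours and 53 minutes

413


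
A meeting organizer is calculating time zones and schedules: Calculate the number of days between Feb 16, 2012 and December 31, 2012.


Start: February 16, 2012
End: December 31, 2012
Days left in February: 13
March: 31
April: 30
May: 31
June: 30
... plus remaining months
Sum of remaining months: 306
Total: 13 + 306 = 319

319


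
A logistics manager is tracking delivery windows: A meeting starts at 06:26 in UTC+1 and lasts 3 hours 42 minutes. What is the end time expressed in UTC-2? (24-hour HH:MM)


Start: 06:26 in UTC+1
Step 1 - add duration:
  minutes: 26 + 42 = 68 (carry 1h)
  hours: 6 + 3 + 1 = 10
  end in UTC+1: 10:08
Step 2 - convert UTC+1 -> UTC-2:
  offset difference: -2 - (1) = -3 hours
  10 + (-3) = 7 -> mod 24 = 7
Result: 07:08 in UTC-2

07:08


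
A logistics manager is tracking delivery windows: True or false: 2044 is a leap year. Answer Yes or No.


Year: 2044
Divisible by 4? 2044 / 4 = 511.0 -> Yes
Divisible by 100? 2044 / 100 = 20.44 -> No
Divisible by 4 but not 100, so it IS a leap year

Yes


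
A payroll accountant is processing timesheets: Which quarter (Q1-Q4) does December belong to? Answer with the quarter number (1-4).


Month: December (month 12)
Q1: January-March (months 1-3)
Q2: April-June (months 4-6)
Q3: July-September (months 7-9)
Q4: October-December (months 10-12)
Month 12 falls in Q4

4


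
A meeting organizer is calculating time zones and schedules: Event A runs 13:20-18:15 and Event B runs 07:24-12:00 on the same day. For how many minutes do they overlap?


Interval A: [800, 1095] minutes from midnight
Interval B: [444, 720] minutes from midnight
Overlap start = max(800, 444) = 800
Overlap end = min(1095, 720) = 720
End <= start, so the intervals do not overlap: 0 minutes

0


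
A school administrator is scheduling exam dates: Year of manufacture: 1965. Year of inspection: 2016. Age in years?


Birth year: 1965
Current year: 2016
Age = current year - birth year
Age = 2016 - 1965 = 51

51
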